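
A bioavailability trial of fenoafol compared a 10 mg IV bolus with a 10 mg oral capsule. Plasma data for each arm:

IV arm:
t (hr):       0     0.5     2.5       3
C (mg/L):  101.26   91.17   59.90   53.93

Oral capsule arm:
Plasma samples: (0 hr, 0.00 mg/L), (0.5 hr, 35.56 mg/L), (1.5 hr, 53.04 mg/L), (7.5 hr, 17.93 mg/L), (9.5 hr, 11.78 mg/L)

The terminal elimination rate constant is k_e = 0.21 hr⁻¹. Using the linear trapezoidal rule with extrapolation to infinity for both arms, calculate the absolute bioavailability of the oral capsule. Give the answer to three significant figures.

F = 0.726

Trapezoidal AUC_0→3 (IV):
  [0→0.5]: (101.26+91.17)/2 × 0.5 = 48.1075
  [0.5→2.5]: (91.17+59.90)/2 × 2 = 151.07
  [2.5→3]: (59.90+53.93)/2 × 0.5 = 28.4575
  Sum = 227.635 mg/L·hr
IV tail: 53.93/0.21 = 256.810; AUC_iv,0→∞ = 227.635 + 256.810 = 484.445 mg/L·hr
Trapezoidal AUC_0→9.5 (oral capsule):
  [0→0.5]: (0.00+35.56)/2 × 0.5 = 8.89
  [0.5→1.5]: (35.56+53.04)/2 × 1 = 44.3
  [1.5→7.5]: (53.04+17.93)/2 × 6 = 212.91
  [7.5→9.5]: (17.93+11.78)/2 × 2 = 29.71
  Sum = 295.81 mg/L·hr
oral capsule tail: 11.78/0.21 = 56.095; AUC_ev,0→∞ = 295.81 + 56.095 = 351.905 mg/L·hr
F = (AUC_ev/D_ev)/(AUC_iv/D_iv) = (351.905/10)/(484.445/10) = 35.1905/48.4445 = 0.7264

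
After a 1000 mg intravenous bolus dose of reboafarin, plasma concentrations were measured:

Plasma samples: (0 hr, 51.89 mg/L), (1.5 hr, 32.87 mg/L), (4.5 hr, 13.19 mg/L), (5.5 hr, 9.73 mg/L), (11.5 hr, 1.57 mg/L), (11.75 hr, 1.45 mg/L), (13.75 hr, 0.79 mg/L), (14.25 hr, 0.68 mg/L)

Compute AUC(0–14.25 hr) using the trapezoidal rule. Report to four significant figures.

Trapezoidal AUC_0→14.25:
  [0→1.5]: (51.89+32.87)/2 × 1.5 = 63.57
  [1.5→4.5]: (32.87+13.19)/2 × 3 = 69.09
  [4.5→5.5]: (13.19+9.73)/2 × 1 = 11.46
  [5.5→11.5]: (9.73+1.57)/2 × 6 = 33.9
  [11.5→11.75]: (1.57+1.45)/2 × 0.25 = 0.3775
  [11.75→13.75]: (1.45+0.79)/2 × 2 = 2.24
  [13.75→14.25]: (0.79+0.68)/2 × 0.5 = 0.3675
  Sum = 181.005 mg/L·hr

AUC = 181.0 mg/L·hr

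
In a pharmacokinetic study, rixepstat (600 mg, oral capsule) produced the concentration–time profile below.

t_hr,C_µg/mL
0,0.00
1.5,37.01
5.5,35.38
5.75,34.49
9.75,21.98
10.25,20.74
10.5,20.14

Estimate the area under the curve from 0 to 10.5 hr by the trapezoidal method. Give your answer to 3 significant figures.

Trapezoidal AUC_0→10.5:
  [0→1.5]: (0.00+37.01)/2 × 1.5 = 27.7575
  [1.5→5.5]: (37.01+35.38)/2 × 4 = 144.78
  [5.5→5.75]: (35.38+34.49)/2 × 0.25 = 8.73375
  [5.75→9.75]: (34.49+21.98)/2 × 4 = 112.94
  [9.75→10.25]: (21.98+20.74)/2 × 0.5 = 10.68
  [10.25→10.5]: (20.74+20.14)/2 × 0.25 = 5.11
  Sum = 310.00125 µg/mL·hr

AUC = 310 µg/mL·hr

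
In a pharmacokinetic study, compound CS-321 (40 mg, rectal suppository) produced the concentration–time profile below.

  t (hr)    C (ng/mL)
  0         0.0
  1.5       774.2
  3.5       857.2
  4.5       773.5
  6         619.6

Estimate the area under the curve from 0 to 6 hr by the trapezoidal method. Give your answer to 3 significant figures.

AUC = 4070 ng/mL·hr

Trapezoidal AUC_0→6:
  [0→1.5]: (0.0+774.2)/2 × 1.5 = 580.65
  [1.5→3.5]: (774.2+857.2)/2 × 2 = 1631.4
  [3.5→4.5]: (857.2+773.5)/2 × 1 = 815.35
  [4.5→6]: (773.5+619.6)/2 × 1.5 = 1044.825
  Sum = 4072.225 ng/mL·hr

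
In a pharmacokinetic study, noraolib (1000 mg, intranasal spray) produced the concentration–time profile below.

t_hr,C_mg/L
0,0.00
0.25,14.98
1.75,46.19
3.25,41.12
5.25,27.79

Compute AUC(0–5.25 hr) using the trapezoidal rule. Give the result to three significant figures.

Trapezoidal AUC_0→5.25:
  [0→0.25]: (0.00+14.98)/2 × 0.25 = 1.8725
  [0.25→1.75]: (14.98+46.19)/2 × 1.5 = 45.8775
  [1.75→3.25]: (46.19+41.12)/2 × 1.5 = 65.4825
  [3.25→5.25]: (41.12+27.79)/2 × 2 = 68.91
  Sum = 182.1425 mg/L·hr

AUC = 182 mg/L·hr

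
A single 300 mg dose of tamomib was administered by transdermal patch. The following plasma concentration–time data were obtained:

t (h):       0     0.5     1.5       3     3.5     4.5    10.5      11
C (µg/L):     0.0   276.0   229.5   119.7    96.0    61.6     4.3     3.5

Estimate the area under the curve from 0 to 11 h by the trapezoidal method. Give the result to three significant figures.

AUC = 916 µg/L·h

Trapezoidal AUC_0→11:
  [0→0.5]: (0.0+276.0)/2 × 0.5 = 69.0
  [0.5→1.5]: (276.0+229.5)/2 × 1 = 252.75
  [1.5→3]: (229.5+119.7)/2 × 1.5 = 261.9
  [3→3.5]: (119.7+96.0)/2 × 0.5 = 53.925
  [3.5→4.5]: (96.0+61.6)/2 × 1 = 78.8
  [4.5→10.5]: (61.6+4.3)/2 × 6 = 197.7
  [10.5→11]: (4.3+3.5)/2 × 0.5 = 1.95
  Sum = 916.025 µg/L·h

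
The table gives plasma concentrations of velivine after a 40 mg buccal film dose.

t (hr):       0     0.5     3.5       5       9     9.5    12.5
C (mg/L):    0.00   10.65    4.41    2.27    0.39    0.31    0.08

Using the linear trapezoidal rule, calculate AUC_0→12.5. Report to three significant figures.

AUC = 36.3 mg/L·hr

Trapezoidal AUC_0→12.5:
  [0→0.5]: (0.00+10.65)/2 × 0.5 = 2.6625
  [0.5→3.5]: (10.65+4.41)/2 × 3 = 22.59
  [3.5→5]: (4.41+2.27)/2 × 1.5 = 5.01
  [5→9]: (2.27+0.39)/2 × 4 = 5.32
  [9→9.5]: (0.39+0.31)/2 × 0.5 = 0.175
  [9.5→12.5]: (0.31+0.08)/2 × 3 = 0.585
  Sum = 36.3425 mg/L·hr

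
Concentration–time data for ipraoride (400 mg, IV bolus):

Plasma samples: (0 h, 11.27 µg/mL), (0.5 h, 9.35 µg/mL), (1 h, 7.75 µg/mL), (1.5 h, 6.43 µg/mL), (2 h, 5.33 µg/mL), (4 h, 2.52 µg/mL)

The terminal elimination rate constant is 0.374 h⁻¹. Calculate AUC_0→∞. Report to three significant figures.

Trapezoidal AUC_0→4:
  [0→0.5]: (11.27+9.35)/2 × 0.5 = 5.155
  [0.5→1]: (9.35+7.75)/2 × 0.5 = 4.275
  [1→1.5]: (7.75+6.43)/2 × 0.5 = 3.545
  [1.5→2]: (6.43+5.33)/2 × 0.5 = 2.94
  [2→4]: (5.33+2.52)/2 × 2 = 7.85
  Sum = 23.765 µg/mL·h
Extrapolated tail: C_last / k_e = 2.52 / 0.374 = 6.738
AUC_0→∞ = 23.765 + 6.738 = 30.503 µg/mL·h

AUC = 30.5 µg/mL·h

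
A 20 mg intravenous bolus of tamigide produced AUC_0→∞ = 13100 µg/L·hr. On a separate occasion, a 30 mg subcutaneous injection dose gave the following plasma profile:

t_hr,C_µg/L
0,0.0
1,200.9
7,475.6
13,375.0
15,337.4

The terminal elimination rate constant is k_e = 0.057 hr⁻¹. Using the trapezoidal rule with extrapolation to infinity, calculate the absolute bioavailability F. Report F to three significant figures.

Trapezoidal AUC_0→15 (subcutaneous injection):
  [0→1]: (0.0+200.9)/2 × 1 = 100.45
  [1→7]: (200.9+475.6)/2 × 6 = 2029.5
  [7→13]: (475.6+375.0)/2 × 6 = 2551.8
  [13→15]: (375.0+337.4)/2 × 2 = 712.4
  Sum = 5394.15 µg/L·hr
Tail: C_last/k_e = 337.4/0.057 = 5919.298
AUC_0→∞ (subcutaneous injection) = 5394.15 + 5919.298 = 11313.448 µg/L·hr
F = (AUC_ev/D_ev)/(AUC_iv/D_iv) = (11313.448/30)/(13100/20) = 377.115/655 = 0.5757

F = 0.576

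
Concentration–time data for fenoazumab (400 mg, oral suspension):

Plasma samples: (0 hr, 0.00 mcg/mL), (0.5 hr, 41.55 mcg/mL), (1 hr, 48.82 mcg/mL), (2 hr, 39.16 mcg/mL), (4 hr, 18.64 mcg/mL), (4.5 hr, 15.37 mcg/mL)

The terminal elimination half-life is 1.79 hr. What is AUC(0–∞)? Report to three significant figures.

AUC = 183 mcg/mL·hr

Trapezoidal AUC_0→4.5:
  [0→0.5]: (0.00+41.55)/2 × 0.5 = 10.3875
  [0.5→1]: (41.55+48.82)/2 × 0.5 = 22.5925
  [1→2]: (48.82+39.16)/2 × 1 = 43.99
  [2→4]: (39.16+18.64)/2 × 2 = 57.8
  [4→4.5]: (18.64+15.37)/2 × 0.5 = 8.5025
  Sum = 143.2725 mcg/mL·hr
k_e = ln2 / t½ = 0.693147 / 1.79 = 0.3872 hr^-1
Extrapolated tail: C_last / k_e = 15.37 / 0.3872 = 39.695
AUC_0→∞ = 143.2725 + 39.695 = 182.9675 mcg/mL·hr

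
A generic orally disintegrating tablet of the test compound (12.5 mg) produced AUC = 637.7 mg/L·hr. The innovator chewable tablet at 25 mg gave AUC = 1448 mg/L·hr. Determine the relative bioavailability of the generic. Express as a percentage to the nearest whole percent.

F_rel = 88%

F_rel = (AUC_test/D_test) / (AUC_ref/D_ref)
      = (637.7/12.5) / (1448/25)
      = 51.016 / 57.92 = 0.8808 = 88.08%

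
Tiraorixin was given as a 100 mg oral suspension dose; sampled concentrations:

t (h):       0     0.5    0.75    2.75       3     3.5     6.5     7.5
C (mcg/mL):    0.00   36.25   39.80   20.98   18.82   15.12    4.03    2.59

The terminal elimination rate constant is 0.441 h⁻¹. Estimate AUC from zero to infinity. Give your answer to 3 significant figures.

Trapezoidal AUC_0→7.5:
  [0→0.5]: (0.00+36.25)/2 × 0.5 = 9.0625
  [0.5→0.75]: (36.25+39.80)/2 × 0.25 = 9.50625
  [0.75→2.75]: (39.80+20.98)/2 × 2 = 60.78
  [2.75→3]: (20.98+18.82)/2 × 0.25 = 4.975
  [3→3.5]: (18.82+15.12)/2 × 0.5 = 8.485
  [3.5→6.5]: (15.12+4.03)/2 × 3 = 28.725
  [6.5→7.5]: (4.03+2.59)/2 × 1 = 3.31
  Sum = 124.84375 mcg/mL·h
Extrapolated tail: C_last / k_e = 2.59 / 0.441 = 5.873
AUC_0→∞ = 124.84375 + 5.873 = 130.71675 mcg/mL·h

AUC = 131 mcg/mL·h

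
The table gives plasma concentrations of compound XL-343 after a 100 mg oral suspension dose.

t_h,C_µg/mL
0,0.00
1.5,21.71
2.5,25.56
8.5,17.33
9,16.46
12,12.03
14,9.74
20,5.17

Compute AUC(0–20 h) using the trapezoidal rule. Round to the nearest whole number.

AUC = 286 µg/mL·h

Trapezoidal AUC_0→20:
  [0→1.5]: (0.00+21.71)/2 × 1.5 = 16.2825
  [1.5→2.5]: (21.71+25.56)/2 × 1 = 23.635
  [2.5→8.5]: (25.56+17.33)/2 × 6 = 128.67
  [8.5→9]: (17.33+16.46)/2 × 0.5 = 8.4475
  [9→12]: (16.46+12.03)/2 × 3 = 42.735
  [12→14]: (12.03+9.74)/2 × 2 = 21.77
  [14→20]: (9.74+5.17)/2 × 6 = 44.73
  Sum = 286.27 µg/mL·h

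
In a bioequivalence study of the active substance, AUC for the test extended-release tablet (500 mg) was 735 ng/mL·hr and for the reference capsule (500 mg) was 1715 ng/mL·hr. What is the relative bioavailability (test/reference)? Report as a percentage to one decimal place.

F_rel = 42.9%

F_rel = (AUC_test/D_test) / (AUC_ref/D_ref)
      = (735/500) / (1715/500)
      = 1.47 / 3.43 = 0.4286 = 42.86%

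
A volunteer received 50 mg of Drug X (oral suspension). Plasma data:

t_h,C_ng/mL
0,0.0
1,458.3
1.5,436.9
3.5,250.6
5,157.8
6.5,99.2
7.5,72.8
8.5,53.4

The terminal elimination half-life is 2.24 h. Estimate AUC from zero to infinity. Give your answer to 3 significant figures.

AUC = 1960 ng/mL·h

Trapezoidal AUC_0→8.5:
  [0→1]: (0.0+458.3)/2 × 1 = 229.15
  [1→1.5]: (458.3+436.9)/2 × 0.5 = 223.8
  [1.5→3.5]: (436.9+250.6)/2 × 2 = 687.5
  [3.5→5]: (250.6+157.8)/2 × 1.5 = 306.3
  [5→6.5]: (157.8+99.2)/2 × 1.5 = 192.75
  [6.5→7.5]: (99.2+72.8)/2 × 1 = 86.0
  [7.5→8.5]: (72.8+53.4)/2 × 1 = 63.1
  Sum = 1788.6 ng/mL·h
k_e = ln2 / t½ = 0.693147 / 2.24 = 0.3094 h^-1
Extrapolated tail: C_last / k_e = 53.4 / 0.3094 = 172.592
AUC_0→∞ = 1788.6 + 172.592 = 1961.192 ng/mL·h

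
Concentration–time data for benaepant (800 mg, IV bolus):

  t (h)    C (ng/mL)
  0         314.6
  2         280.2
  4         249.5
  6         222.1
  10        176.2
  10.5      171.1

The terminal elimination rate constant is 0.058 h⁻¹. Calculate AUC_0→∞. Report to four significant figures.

Trapezoidal AUC_0→10.5:
  [0→2]: (314.6+280.2)/2 × 2 = 594.8
  [2→4]: (280.2+249.5)/2 × 2 = 529.7
  [4→6]: (249.5+222.1)/2 × 2 = 471.6
  [6→10]: (222.1+176.2)/2 × 4 = 796.6
  [10→10.5]: (176.2+171.1)/2 × 0.5 = 86.825
  Sum = 2479.525 ng/mL·h
Extrapolated tail: C_last / k_e = 171.1 / 0.058 = 2950.000
AUC_0→∞ = 2479.525 + 2950.000 = 5429.525 ng/mL·h

AUC = 5430 ng/mL·h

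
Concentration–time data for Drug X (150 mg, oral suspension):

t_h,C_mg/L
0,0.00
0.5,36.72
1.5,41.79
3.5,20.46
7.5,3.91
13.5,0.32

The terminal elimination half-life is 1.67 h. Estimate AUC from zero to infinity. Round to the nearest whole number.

Trapezoidal AUC_0→13.5:
  [0→0.5]: (0.00+36.72)/2 × 0.5 = 9.18
  [0.5→1.5]: (36.72+41.79)/2 × 1 = 39.255
  [1.5→3.5]: (41.79+20.46)/2 × 2 = 62.25
  [3.5→7.5]: (20.46+3.91)/2 × 4 = 48.74
  [7.5→13.5]: (3.91+0.32)/2 × 6 = 12.69
  Sum = 172.115 mg/L·h
k_e = ln2 / t½ = 0.693147 / 1.67 = 0.4151 h^-1
Extrapolated tail: C_last / k_e = 0.32 / 0.4151 = 0.771
AUC_0→∞ = 172.115 + 0.771 = 172.886 mg/L·h

AUC = 173 mg/L·h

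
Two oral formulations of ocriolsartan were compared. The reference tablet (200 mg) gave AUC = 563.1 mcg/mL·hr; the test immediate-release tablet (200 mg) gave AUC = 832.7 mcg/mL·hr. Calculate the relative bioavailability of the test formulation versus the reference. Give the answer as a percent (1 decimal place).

F_rel = (AUC_test/D_test) / (AUC_ref/D_ref)
      = (832.7/200) / (563.1/200)
      = 4.1635 / 2.8155 = 1.4788 = 147.88%

F_rel = 147.9%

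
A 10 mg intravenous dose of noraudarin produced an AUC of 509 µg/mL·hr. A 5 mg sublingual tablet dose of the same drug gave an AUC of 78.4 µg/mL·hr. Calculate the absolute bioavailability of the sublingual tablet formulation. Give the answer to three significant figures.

F = (AUC_ev / D_ev) / (AUC_iv / D_iv)
  = (78.4/5) / (509/10)
  = 15.68 / 50.9 = 0.3081

F = 0.308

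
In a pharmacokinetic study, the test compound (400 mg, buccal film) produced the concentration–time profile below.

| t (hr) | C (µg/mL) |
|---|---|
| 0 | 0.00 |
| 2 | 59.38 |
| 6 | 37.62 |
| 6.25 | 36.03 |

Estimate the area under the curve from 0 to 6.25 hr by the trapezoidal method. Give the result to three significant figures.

Trapezoidal AUC_0→6.25:
  [0→2]: (0.00+59.38)/2 × 2 = 59.38
  [2→6]: (59.38+37.62)/2 × 4 = 194.0
  [6→6.25]: (37.62+36.03)/2 × 0.25 = 9.20625
  Sum = 262.58625 µg/mL·hr

AUC = 263 µg/mL·hr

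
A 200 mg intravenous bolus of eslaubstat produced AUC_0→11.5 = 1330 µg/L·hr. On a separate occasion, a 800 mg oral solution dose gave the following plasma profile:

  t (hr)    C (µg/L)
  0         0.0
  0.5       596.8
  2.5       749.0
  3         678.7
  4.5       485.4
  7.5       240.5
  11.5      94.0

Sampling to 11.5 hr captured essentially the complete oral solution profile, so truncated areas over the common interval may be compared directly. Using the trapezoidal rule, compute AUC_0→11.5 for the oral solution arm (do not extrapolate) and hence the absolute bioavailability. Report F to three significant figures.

Trapezoidal AUC_0→11.5 (oral solution):
  [0→0.5]: (0.0+596.8)/2 × 0.5 = 149.2
  [0.5→2.5]: (596.8+749.0)/2 × 2 = 1345.8
  [2.5→3]: (749.0+678.7)/2 × 0.5 = 356.925
  [3→4.5]: (678.7+485.4)/2 × 1.5 = 873.075
  [4.5→7.5]: (485.4+240.5)/2 × 3 = 1088.85
  [7.5→11.5]: (240.5+94.0)/2 × 4 = 669.0
  Sum = 4482.85 µg/L·hr
F = (AUC_ev/D_ev)/(AUC_iv/D_iv) = (4482.85/800)/(1330/200) = 5.6035625/6.65 = 0.8426

F = 0.843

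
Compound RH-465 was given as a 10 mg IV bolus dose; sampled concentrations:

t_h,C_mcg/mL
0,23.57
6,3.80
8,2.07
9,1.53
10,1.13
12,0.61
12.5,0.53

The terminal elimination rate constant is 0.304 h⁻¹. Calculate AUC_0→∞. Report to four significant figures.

AUC = 94.88 mcg/mL·h

Trapezoidal AUC_0→12.5:
  [0→6]: (23.57+3.80)/2 × 6 = 82.11
  [6→8]: (3.80+2.07)/2 × 2 = 5.87
  [8→9]: (2.07+1.53)/2 × 1 = 1.8
  [9→10]: (1.53+1.13)/2 × 1 = 1.33
  [10→12]: (1.13+0.61)/2 × 2 = 1.74
  [12→12.5]: (0.61+0.53)/2 × 0.5 = 0.285
  Sum = 93.135 mcg/mL·h
Extrapolated tail: C_last / k_e = 0.53 / 0.304 = 1.743
AUC_0→∞ = 93.135 + 1.743 = 94.878 mcg/mL·h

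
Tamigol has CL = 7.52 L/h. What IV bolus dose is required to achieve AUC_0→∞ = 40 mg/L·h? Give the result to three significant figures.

Dose_iv = CL × AUC_0→∞
     = 7.52 × 40 = 300.8 mg

Dose = 301 mg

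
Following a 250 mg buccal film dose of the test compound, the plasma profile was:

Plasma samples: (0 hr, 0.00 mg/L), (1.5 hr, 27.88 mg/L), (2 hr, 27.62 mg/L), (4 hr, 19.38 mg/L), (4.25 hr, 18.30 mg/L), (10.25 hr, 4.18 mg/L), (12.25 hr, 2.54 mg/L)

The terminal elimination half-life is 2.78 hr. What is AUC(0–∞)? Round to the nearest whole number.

Trapezoidal AUC_0→12.25:
  [0→1.5]: (0.00+27.88)/2 × 1.5 = 20.91
  [1.5→2]: (27.88+27.62)/2 × 0.5 = 13.875
  [2→4]: (27.62+19.38)/2 × 2 = 47.0
  [4→4.25]: (19.38+18.30)/2 × 0.25 = 4.71
  [4.25→10.25]: (18.30+4.18)/2 × 6 = 67.44
  [10.25→12.25]: (4.18+2.54)/2 × 2 = 6.72
  Sum = 160.655 mg/L·hr
k_e = ln2 / t½ = 0.693147 / 2.78 = 0.2493 hr^-1
Extrapolated tail: C_last / k_e = 2.54 / 0.2493 = 10.189
AUC_0→∞ = 160.655 + 10.189 = 170.844 mg/L·hr

AUC = 171 mg/L·hr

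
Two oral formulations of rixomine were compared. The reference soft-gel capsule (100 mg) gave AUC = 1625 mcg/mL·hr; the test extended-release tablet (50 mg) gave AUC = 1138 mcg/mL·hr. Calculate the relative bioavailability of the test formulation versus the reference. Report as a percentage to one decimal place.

F_rel = (AUC_test/D_test) / (AUC_ref/D_ref)
      = (1138/50) / (1625/100)
      = 22.76 / 16.25 = 1.4006 = 140.06%

F_rel = 140.1%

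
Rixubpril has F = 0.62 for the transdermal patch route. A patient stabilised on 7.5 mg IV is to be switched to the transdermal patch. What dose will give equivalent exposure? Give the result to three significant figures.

For equal systemic exposure: F × D_ev = D_iv
D_ev = D_iv / F = 7.5 / 0.62 = 12.0968 mg

D_transdermal = 12.1 mg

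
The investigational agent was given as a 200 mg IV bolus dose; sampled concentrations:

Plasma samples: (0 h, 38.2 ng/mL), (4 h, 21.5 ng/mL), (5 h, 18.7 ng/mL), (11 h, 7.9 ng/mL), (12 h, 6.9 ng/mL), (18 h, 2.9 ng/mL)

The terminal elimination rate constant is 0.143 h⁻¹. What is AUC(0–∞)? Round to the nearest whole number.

AUC = 276 ng/mL·h

Trapezoidal AUC_0→18:
  [0→4]: (38.2+21.5)/2 × 4 = 119.4
  [4→5]: (21.5+18.7)/2 × 1 = 20.1
  [5→11]: (18.7+7.9)/2 × 6 = 79.8
  [11→12]: (7.9+6.9)/2 × 1 = 7.4
  [12→18]: (6.9+2.9)/2 × 6 = 29.4
  Sum = 256.1 ng/mL·h
Extrapolated tail: C_last / k_e = 2.9 / 0.143 = 20.280
AUC_0→∞ = 256.1 + 20.280 = 276.38 ng/mL·h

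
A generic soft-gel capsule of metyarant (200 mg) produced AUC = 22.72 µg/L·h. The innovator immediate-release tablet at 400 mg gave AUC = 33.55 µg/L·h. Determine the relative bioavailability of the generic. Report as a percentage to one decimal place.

F_rel = (AUC_test/D_test) / (AUC_ref/D_ref)
      = (22.72/200) / (33.55/400)
      = 0.1136 / 0.083875 = 1.3544 = 135.44%

F_rel = 135.4%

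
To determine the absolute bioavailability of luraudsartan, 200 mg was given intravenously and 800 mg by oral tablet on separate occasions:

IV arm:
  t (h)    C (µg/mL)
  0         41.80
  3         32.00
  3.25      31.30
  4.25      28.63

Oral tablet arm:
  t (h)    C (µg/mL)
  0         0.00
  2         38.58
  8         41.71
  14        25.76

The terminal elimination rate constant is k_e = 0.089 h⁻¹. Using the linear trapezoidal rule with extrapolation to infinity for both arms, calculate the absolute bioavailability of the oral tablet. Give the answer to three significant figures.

Trapezoidal AUC_0→4.25 (IV):
  [0→3]: (41.80+32.00)/2 × 3 = 110.7
  [3→3.25]: (32.00+31.30)/2 × 0.25 = 7.9125
  [3.25→4.25]: (31.30+28.63)/2 × 1 = 29.965
  Sum = 148.5775 µg/mL·h
IV tail: 28.63/0.089 = 321.685; AUC_iv,0→∞ = 148.5775 + 321.685 = 470.2625 µg/mL·h
Trapezoidal AUC_0→14 (oral tablet):
  [0→2]: (0.00+38.58)/2 × 2 = 38.58
  [2→8]: (38.58+41.71)/2 × 6 = 240.87
  [8→14]: (41.71+25.76)/2 × 6 = 202.41
  Sum = 481.86 µg/mL·h
oral tablet tail: 25.76/0.089 = 289.438; AUC_ev,0→∞ = 481.86 + 289.438 = 771.298 µg/mL·h
F = (AUC_ev/D_ev)/(AUC_iv/D_iv) = (771.298/800)/(470.2625/200) = 0.9641225/2.3513125 = 0.4100

F = 0.410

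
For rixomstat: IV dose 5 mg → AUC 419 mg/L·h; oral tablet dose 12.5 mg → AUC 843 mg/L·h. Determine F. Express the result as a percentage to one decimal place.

F = 80.5%

F = (AUC_ev / D_ev) / (AUC_iv / D_iv)
  = (843/12.5) / (419/5)
  = 67.44 / 83.8 = 0.8048
  = 80.48%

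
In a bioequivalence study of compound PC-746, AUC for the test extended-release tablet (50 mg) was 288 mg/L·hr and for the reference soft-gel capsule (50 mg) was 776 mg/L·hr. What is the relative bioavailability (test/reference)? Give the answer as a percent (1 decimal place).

F_rel = (AUC_test/D_test) / (AUC_ref/D_ref)
      = (288/50) / (776/50)
      = 5.76 / 15.52 = 0.3711 = 37.11%

F_rel = 37.1%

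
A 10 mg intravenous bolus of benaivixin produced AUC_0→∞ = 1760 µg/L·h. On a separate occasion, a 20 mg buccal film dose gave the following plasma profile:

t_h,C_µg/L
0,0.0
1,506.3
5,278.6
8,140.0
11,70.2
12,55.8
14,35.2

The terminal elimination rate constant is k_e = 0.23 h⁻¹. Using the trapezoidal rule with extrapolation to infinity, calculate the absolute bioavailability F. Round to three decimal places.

F = 0.873

Trapezoidal AUC_0→14 (buccal film):
  [0→1]: (0.0+506.3)/2 × 1 = 253.15
  [1→5]: (506.3+278.6)/2 × 4 = 1569.8
  [5→8]: (278.6+140.0)/2 × 3 = 627.9
  [8→11]: (140.0+70.2)/2 × 3 = 315.3
  [11→12]: (70.2+55.8)/2 × 1 = 63.0
  [12→14]: (55.8+35.2)/2 × 2 = 91.0
  Sum = 2920.15 µg/L·h
Tail: C_last/k_e = 35.2/0.23 = 153.043
AUC_0→∞ (buccal film) = 2920.15 + 153.043 = 3073.193 µg/L·h
F = (AUC_ev/D_ev)/(AUC_iv/D_iv) = (3073.193/20)/(1760/10) = 153.65965/176 = 0.8731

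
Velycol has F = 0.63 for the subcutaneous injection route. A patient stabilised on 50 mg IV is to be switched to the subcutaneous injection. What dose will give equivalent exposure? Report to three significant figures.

D_subcutaneous = 79.4 mg

For equal systemic exposure: F × D_ev = D_iv
D_ev = D_iv / F = 50 / 0.63 = 79.3651 mg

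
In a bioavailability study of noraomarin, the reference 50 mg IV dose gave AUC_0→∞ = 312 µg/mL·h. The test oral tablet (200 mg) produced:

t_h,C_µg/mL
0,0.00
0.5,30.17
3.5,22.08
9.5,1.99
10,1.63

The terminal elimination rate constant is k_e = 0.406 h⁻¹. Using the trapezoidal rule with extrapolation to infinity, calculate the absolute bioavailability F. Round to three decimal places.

Trapezoidal AUC_0→10 (oral tablet):
  [0→0.5]: (0.00+30.17)/2 × 0.5 = 7.5425
  [0.5→3.5]: (30.17+22.08)/2 × 3 = 78.375
  [3.5→9.5]: (22.08+1.99)/2 × 6 = 72.21
  [9.5→10]: (1.99+1.63)/2 × 0.5 = 0.905
  Sum = 159.0325 µg/mL·h
Tail: C_last/k_e = 1.63/0.406 = 4.015
AUC_0→∞ (oral tablet) = 159.0325 + 4.015 = 163.0475 µg/mL·h
F = (AUC_ev/D_ev)/(AUC_iv/D_iv) = (163.0475/200)/(312/50) = 0.8152375/6.24 = 0.1306

F = 0.131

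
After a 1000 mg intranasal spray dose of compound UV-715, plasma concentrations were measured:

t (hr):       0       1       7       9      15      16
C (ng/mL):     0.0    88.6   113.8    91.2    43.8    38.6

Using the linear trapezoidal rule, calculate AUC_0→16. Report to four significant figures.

AUC = 1303 ng/mL·hr

Trapezoidal AUC_0→16:
  [0→1]: (0.0+88.6)/2 × 1 = 44.3
  [1→7]: (88.6+113.8)/2 × 6 = 607.2
  [7→9]: (113.8+91.2)/2 × 2 = 205.0
  [9→15]: (91.2+43.8)/2 × 6 = 405.0
  [15→16]: (43.8+38.6)/2 × 1 = 41.2
  Sum = 1302.7 ng/mL·hr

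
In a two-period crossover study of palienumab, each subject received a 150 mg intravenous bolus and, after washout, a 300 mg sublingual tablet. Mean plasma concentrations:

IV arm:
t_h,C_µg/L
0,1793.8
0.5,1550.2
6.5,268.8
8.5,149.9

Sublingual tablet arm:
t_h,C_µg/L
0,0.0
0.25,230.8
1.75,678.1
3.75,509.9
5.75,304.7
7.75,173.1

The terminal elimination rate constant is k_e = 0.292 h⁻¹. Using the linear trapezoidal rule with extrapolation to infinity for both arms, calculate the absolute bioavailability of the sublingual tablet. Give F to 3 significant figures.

F = 0.262

Trapezoidal AUC_0→8.5 (IV):
  [0→0.5]: (1793.8+1550.2)/2 × 0.5 = 836.0
  [0.5→6.5]: (1550.2+268.8)/2 × 6 = 5457.0
  [6.5→8.5]: (268.8+149.9)/2 × 2 = 418.7
  Sum = 6711.7 µg/L·h
IV tail: 149.9/0.292 = 513.356; AUC_iv,0→∞ = 6711.7 + 513.356 = 7225.056 µg/L·h
Trapezoidal AUC_0→7.75 (sublingual tablet):
  [0→0.25]: (0.0+230.8)/2 × 0.25 = 28.85
  [0.25→1.75]: (230.8+678.1)/2 × 1.5 = 681.675
  [1.75→3.75]: (678.1+509.9)/2 × 2 = 1188.0
  [3.75→5.75]: (509.9+304.7)/2 × 2 = 814.6
  [5.75→7.75]: (304.7+173.1)/2 × 2 = 477.8
  Sum = 3190.925 µg/L·h
sublingual tablet tail: 173.1/0.292 = 592.808; AUC_ev,0→∞ = 3190.925 + 592.808 = 3783.733 µg/L·h
F = (AUC_ev/D_ev)/(AUC_iv/D_iv) = (3783.733/300)/(7225.056/150) = 12.6124/48.16704 = 0.2618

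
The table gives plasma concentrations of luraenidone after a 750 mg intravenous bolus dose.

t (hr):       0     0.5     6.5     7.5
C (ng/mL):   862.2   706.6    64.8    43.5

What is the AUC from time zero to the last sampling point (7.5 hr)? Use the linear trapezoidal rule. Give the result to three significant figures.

AUC = 2760 ng/mL·hr

Trapezoidal AUC_0→7.5:
  [0→0.5]: (862.2+706.6)/2 × 0.5 = 392.2
  [0.5→6.5]: (706.6+64.8)/2 × 6 = 2314.2
  [6.5→7.5]: (64.8+43.5)/2 × 1 = 54.15
  Sum = 2760.55 ng/mL·hr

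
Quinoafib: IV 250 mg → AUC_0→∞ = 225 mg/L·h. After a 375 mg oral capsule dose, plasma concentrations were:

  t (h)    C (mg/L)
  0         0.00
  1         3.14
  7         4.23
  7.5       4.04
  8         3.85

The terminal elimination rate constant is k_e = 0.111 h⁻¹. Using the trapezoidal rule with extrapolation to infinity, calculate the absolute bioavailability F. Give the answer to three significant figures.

F = 0.185

Trapezoidal AUC_0→8 (oral capsule):
  [0→1]: (0.00+3.14)/2 × 1 = 1.57
  [1→7]: (3.14+4.23)/2 × 6 = 22.11
  [7→7.5]: (4.23+4.04)/2 × 0.5 = 2.0675
  [7.5→8]: (4.04+3.85)/2 × 0.5 = 1.9725
  Sum = 27.72 mg/L·h
Tail: C_last/k_e = 3.85/0.111 = 34.685
AUC_0→∞ (oral capsule) = 27.72 + 34.685 = 62.405 mg/L·h
F = (AUC_ev/D_ev)/(AUC_iv/D_iv) = (62.405/375)/(225/250) = 0.166413/0.9 = 0.1849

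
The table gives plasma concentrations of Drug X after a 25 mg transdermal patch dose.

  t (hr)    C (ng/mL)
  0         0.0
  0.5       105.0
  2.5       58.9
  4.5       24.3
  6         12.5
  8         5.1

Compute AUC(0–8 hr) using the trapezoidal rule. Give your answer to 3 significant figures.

Trapezoidal AUC_0→8:
  [0→0.5]: (0.0+105.0)/2 × 0.5 = 26.25
  [0.5→2.5]: (105.0+58.9)/2 × 2 = 163.9
  [2.5→4.5]: (58.9+24.3)/2 × 2 = 83.2
  [4.5→6]: (24.3+12.5)/2 × 1.5 = 27.6
  [6→8]: (12.5+5.1)/2 × 2 = 17.6
  Sum = 318.55 ng/mL·hr

AUC = 319 ng/mL·hr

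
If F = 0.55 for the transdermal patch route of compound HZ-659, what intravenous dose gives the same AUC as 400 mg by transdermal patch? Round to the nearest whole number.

D_iv = 220 mg

Systemic exposure from an extravascular dose = F × D_ev, so the equivalent IV dose is F × D_ev.
D_iv = F × D_ev = 0.55 × 400 = 220 mg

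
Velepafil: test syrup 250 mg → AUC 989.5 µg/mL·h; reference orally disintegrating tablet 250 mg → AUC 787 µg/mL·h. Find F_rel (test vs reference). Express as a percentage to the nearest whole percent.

F_rel = 126%

F_rel = (AUC_test/D_test) / (AUC_ref/D_ref)
      = (989.5/250) / (787/250)
      = 3.958 / 3.148 = 1.2573 = 125.73%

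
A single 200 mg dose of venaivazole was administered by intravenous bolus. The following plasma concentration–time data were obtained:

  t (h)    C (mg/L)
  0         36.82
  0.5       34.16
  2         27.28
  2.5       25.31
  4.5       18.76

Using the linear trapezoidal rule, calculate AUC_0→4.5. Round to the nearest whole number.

AUC = 121 mg/L·h

Trapezoidal AUC_0→4.5:
  [0→0.5]: (36.82+34.16)/2 × 0.5 = 17.745
  [0.5→2]: (34.16+27.28)/2 × 1.5 = 46.08
  [2→2.5]: (27.28+25.31)/2 × 0.5 = 13.1475
  [2.5→4.5]: (25.31+18.76)/2 × 2 = 44.07
  Sum = 121.0425 mg/L·h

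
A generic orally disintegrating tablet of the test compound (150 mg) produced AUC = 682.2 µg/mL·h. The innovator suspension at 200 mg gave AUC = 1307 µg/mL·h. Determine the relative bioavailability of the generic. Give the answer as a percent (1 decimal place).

F_rel = (AUC_test/D_test) / (AUC_ref/D_ref)
      = (682.2/150) / (1307/200)
      = 4.548 / 6.535 = 0.6959 = 69.59%

F_rel = 69.6%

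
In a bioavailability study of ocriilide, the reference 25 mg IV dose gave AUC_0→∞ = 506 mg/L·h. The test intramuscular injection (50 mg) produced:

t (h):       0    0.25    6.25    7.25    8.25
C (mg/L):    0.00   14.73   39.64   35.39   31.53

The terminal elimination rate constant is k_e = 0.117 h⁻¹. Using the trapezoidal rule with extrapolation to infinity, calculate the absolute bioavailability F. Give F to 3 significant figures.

Trapezoidal AUC_0→8.25 (intramuscular injection):
  [0→0.25]: (0.00+14.73)/2 × 0.25 = 1.84125
  [0.25→6.25]: (14.73+39.64)/2 × 6 = 163.11
  [6.25→7.25]: (39.64+35.39)/2 × 1 = 37.515
  [7.25→8.25]: (35.39+31.53)/2 × 1 = 33.46
  Sum = 235.92625 mg/L·h
Tail: C_last/k_e = 31.53/0.117 = 269.487
AUC_0→∞ (intramuscular injection) = 235.92625 + 269.487 = 505.41325 mg/L·h
F = (AUC_ev/D_ev)/(AUC_iv/D_iv) = (505.41325/50)/(506/25) = 10.108265/20.24 = 0.4994

F = 0.499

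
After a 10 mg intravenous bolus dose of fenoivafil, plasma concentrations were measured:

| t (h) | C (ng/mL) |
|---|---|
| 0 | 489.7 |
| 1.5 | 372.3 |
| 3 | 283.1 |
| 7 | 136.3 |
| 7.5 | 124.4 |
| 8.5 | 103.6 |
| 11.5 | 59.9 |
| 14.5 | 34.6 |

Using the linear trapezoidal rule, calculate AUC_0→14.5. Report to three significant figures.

AUC = 2540 ng/mL·h

Trapezoidal AUC_0→14.5:
  [0→1.5]: (489.7+372.3)/2 × 1.5 = 646.5
  [1.5→3]: (372.3+283.1)/2 × 1.5 = 491.55
  [3→7]: (283.1+136.3)/2 × 4 = 838.8
  [7→7.5]: (136.3+124.4)/2 × 0.5 = 65.175
  [7.5→8.5]: (124.4+103.6)/2 × 1 = 114.0
  [8.5→11.5]: (103.6+59.9)/2 × 3 = 245.25
  [11.5→14.5]: (59.9+34.6)/2 × 3 = 141.75
  Sum = 2543.025 ng/mL·h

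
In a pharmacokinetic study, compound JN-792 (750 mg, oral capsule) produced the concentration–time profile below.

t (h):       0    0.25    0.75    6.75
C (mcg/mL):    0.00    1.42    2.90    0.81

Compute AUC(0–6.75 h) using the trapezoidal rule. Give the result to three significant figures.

AUC = 12.4 mcg/mL·h

Trapezoidal AUC_0→6.75:
  [0→0.25]: (0.00+1.42)/2 × 0.25 = 0.1775
  [0.25→0.75]: (1.42+2.90)/2 × 0.5 = 1.08
  [0.75→6.75]: (2.90+0.81)/2 × 6 = 11.13
  Sum = 12.3875 mcg/mL·h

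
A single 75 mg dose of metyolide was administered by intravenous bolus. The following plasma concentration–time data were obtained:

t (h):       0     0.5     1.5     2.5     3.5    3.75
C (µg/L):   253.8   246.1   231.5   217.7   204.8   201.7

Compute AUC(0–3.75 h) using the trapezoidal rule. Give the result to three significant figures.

AUC = 850 µg/L·h

Trapezoidal AUC_0→3.75:
  [0→0.5]: (253.8+246.1)/2 × 0.5 = 124.975
  [0.5→1.5]: (246.1+231.5)/2 × 1 = 238.8
  [1.5→2.5]: (231.5+217.7)/2 × 1 = 224.6
  [2.5→3.5]: (217.7+204.8)/2 × 1 = 211.25
  [3.5→3.75]: (204.8+201.7)/2 × 0.25 = 50.8125
  Sum = 850.4375 µg/L·h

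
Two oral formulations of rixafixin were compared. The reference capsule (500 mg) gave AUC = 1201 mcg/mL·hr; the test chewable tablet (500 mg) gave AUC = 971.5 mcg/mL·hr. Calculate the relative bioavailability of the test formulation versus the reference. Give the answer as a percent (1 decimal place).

F_rel = 80.9%

F_rel = (AUC_test/D_test) / (AUC_ref/D_ref)
      = (971.5/500) / (1201/500)
      = 1.943 / 2.402 = 0.8089 = 80.89%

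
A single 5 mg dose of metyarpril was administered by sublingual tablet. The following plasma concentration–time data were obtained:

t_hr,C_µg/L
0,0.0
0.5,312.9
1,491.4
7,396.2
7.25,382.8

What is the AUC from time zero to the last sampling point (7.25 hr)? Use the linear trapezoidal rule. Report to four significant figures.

Trapezoidal AUC_0→7.25:
  [0→0.5]: (0.0+312.9)/2 × 0.5 = 78.225
  [0.5→1]: (312.9+491.4)/2 × 0.5 = 201.075
  [1→7]: (491.4+396.2)/2 × 6 = 2662.8
  [7→7.25]: (396.2+382.8)/2 × 0.25 = 97.375
  Sum = 3039.475 µg/L·hr

AUC = 3039 µg/L·hr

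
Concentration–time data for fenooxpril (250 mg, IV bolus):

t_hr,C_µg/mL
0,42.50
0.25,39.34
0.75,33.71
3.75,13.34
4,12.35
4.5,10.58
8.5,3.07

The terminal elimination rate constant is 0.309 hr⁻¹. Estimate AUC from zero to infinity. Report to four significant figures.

Trapezoidal AUC_0→8.5:
  [0→0.25]: (42.50+39.34)/2 × 0.25 = 10.23
  [0.25→0.75]: (39.34+33.71)/2 × 0.5 = 18.2625
  [0.75→3.75]: (33.71+13.34)/2 × 3 = 70.575
  [3.75→4]: (13.34+12.35)/2 × 0.25 = 3.21125
  [4→4.5]: (12.35+10.58)/2 × 0.5 = 5.7325
  [4.5→8.5]: (10.58+3.07)/2 × 4 = 27.3
  Sum = 135.31125 µg/mL·hr
Extrapolated tail: C_last / k_e = 3.07 / 0.309 = 9.935
AUC_0→∞ = 135.31125 + 9.935 = 145.24625 µg/mL·hr

AUC = 145.2 µg/mL·hr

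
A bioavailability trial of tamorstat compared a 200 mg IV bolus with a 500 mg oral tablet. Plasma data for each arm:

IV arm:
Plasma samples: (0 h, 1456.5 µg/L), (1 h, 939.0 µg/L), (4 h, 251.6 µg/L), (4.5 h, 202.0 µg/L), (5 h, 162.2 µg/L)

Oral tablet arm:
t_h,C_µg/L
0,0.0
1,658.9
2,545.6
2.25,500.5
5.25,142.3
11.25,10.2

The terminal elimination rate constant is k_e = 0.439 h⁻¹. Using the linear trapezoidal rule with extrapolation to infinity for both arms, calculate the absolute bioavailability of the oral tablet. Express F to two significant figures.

Trapezoidal AUC_0→5 (IV):
  [0→1]: (1456.5+939.0)/2 × 1 = 1197.75
  [1→4]: (939.0+251.6)/2 × 3 = 1785.9
  [4→4.5]: (251.6+202.0)/2 × 0.5 = 113.4
  [4.5→5]: (202.0+162.2)/2 × 0.5 = 91.05
  Sum = 3188.1 µg/L·h
IV tail: 162.2/0.439 = 369.476; AUC_iv,0→∞ = 3188.1 + 369.476 = 3557.576 µg/L·h
Trapezoidal AUC_0→11.25 (oral tablet):
  [0→1]: (0.0+658.9)/2 × 1 = 329.45
  [1→2]: (658.9+545.6)/2 × 1 = 602.25
  [2→2.25]: (545.6+500.5)/2 × 0.25 = 130.7625
  [2.25→5.25]: (500.5+142.3)/2 × 3 = 964.2
  [5.25→11.25]: (142.3+10.2)/2 × 6 = 457.5
  Sum = 2484.1625 µg/L·h
oral tablet tail: 10.2/0.439 = 23.235; AUC_ev,0→∞ = 2484.1625 + 23.235 = 2507.3975 µg/L·h
F = (AUC_ev/D_ev)/(AUC_iv/D_iv) = (2507.3975/500)/(3557.576/200) = 5.014795/17.78788 = 0.2819

F = 0.28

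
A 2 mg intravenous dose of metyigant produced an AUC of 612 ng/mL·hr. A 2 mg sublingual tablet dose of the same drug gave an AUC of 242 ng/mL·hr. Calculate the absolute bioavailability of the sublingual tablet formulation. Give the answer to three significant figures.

F = (AUC_ev / D_ev) / (AUC_iv / D_iv)
  = (242/2) / (612/2)
  = 121 / 306 = 0.3954

F = 0.395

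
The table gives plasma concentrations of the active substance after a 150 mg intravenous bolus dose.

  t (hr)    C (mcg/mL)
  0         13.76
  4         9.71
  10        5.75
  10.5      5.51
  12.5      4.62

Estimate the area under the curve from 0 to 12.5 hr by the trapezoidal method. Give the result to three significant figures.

Trapezoidal AUC_0→12.5:
  [0→4]: (13.76+9.71)/2 × 4 = 46.94
  [4→10]: (9.71+5.75)/2 × 6 = 46.38
  [10→10.5]: (5.75+5.51)/2 × 0.5 = 2.815
  [10.5→12.5]: (5.51+4.62)/2 × 2 = 10.13
  Sum = 106.265 mcg/mL·hr

AUC = 106 mcg/mL·hr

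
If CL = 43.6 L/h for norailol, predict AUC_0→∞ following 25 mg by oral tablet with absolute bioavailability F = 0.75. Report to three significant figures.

AUC_0→∞ = F × Dose / CL
        = 0.75 × 25 / 43.6 = 0.430046 mg/L·h

AUC = 0.430 mg/L·h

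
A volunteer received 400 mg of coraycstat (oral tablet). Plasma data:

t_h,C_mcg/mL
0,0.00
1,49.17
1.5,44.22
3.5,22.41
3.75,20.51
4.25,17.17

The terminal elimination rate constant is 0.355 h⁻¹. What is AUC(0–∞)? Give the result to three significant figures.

Trapezoidal AUC_0→4.25:
  [0→1]: (0.00+49.17)/2 × 1 = 24.585
  [1→1.5]: (49.17+44.22)/2 × 0.5 = 23.3475
  [1.5→3.5]: (44.22+22.41)/2 × 2 = 66.63
  [3.5→3.75]: (22.41+20.51)/2 × 0.25 = 5.365
  [3.75→4.25]: (20.51+17.17)/2 × 0.5 = 9.42
  Sum = 129.3475 mcg/mL·h
Extrapolated tail: C_last / k_e = 17.17 / 0.355 = 48.366
AUC_0→∞ = 129.3475 + 48.366 = 177.7135 mcg/mL·h

AUC = 178 mcg/mL·h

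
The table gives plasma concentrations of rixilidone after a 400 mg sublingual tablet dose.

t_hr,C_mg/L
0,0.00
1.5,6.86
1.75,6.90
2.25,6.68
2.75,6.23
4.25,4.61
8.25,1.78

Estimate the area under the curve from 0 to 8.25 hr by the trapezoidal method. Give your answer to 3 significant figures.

Trapezoidal AUC_0→8.25:
  [0→1.5]: (0.00+6.86)/2 × 1.5 = 5.145
  [1.5→1.75]: (6.86+6.90)/2 × 0.25 = 1.72
  [1.75→2.25]: (6.90+6.68)/2 × 0.5 = 3.395
  [2.25→2.75]: (6.68+6.23)/2 × 0.5 = 3.2275
  [2.75→4.25]: (6.23+4.61)/2 × 1.5 = 8.13
  [4.25→8.25]: (4.61+1.78)/2 × 4 = 12.78
  Sum = 34.3975 mg/L·hr

AUC = 34.4 mg/L·hr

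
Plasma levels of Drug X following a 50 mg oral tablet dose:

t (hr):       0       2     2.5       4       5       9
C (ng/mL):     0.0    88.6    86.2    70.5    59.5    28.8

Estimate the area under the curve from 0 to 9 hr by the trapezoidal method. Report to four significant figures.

AUC = 491.4 ng/mL·hr

Trapezoidal AUC_0→9:
  [0→2]: (0.0+88.6)/2 × 2 = 88.6
  [2→2.5]: (88.6+86.2)/2 × 0.5 = 43.7
  [2.5→4]: (86.2+70.5)/2 × 1.5 = 117.525
  [4→5]: (70.5+59.5)/2 × 1 = 65.0
  [5→9]: (59.5+28.8)/2 × 4 = 176.6
  Sum = 491.425 ng/mL·hr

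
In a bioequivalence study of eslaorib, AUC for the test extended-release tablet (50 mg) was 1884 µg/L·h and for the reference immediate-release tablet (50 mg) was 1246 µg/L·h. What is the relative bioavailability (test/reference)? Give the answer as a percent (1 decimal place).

F_rel = (AUC_test/D_test) / (AUC_ref/D_ref)
      = (1884/50) / (1246/50)
      = 37.68 / 24.92 = 1.5120 = 151.20%

F_rel = 151.2%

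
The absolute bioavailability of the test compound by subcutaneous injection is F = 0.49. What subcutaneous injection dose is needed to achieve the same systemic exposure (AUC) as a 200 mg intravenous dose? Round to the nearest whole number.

D_subcutaneous = 408 mg

For equal systemic exposure: F × D_ev = D_iv
D_ev = D_iv / F = 200 / 0.49 = 408.163 mg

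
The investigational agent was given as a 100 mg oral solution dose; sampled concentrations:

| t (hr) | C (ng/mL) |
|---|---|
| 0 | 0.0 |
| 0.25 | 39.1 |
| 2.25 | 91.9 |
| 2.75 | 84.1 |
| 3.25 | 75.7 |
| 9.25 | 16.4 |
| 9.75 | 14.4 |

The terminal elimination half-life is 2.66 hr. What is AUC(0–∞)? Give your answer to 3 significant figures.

Trapezoidal AUC_0→9.75:
  [0→0.25]: (0.0+39.1)/2 × 0.25 = 4.8875
  [0.25→2.25]: (39.1+91.9)/2 × 2 = 131.0
  [2.25→2.75]: (91.9+84.1)/2 × 0.5 = 44.0
  [2.75→3.25]: (84.1+75.7)/2 × 0.5 = 39.95
  [3.25→9.25]: (75.7+16.4)/2 × 6 = 276.3
  [9.25→9.75]: (16.4+14.4)/2 × 0.5 = 7.7
  Sum = 503.8375 ng/mL·hr
k_e = ln2 / t½ = 0.693147 / 2.66 = 0.2606 hr^-1
Extrapolated tail: C_last / k_e = 14.4 / 0.2606 = 55.257
AUC_0→∞ = 503.8375 + 55.257 = 559.0945 ng/mL·hr

AUC = 559 ng/mL·hr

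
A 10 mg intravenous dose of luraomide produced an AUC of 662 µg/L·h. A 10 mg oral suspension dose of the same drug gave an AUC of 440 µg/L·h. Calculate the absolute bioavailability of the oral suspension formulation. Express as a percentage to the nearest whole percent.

F = 66%

F = (AUC_ev / D_ev) / (AUC_iv / D_iv)
  = (440/10) / (662/10)
  = 44 / 66.2 = 0.6647
  = 66.47%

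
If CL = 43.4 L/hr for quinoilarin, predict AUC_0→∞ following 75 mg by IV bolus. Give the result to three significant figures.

AUC = 1.73 mg/L·hr

AUC_0→∞ = Dose_iv / CL
        = 75 / 43.4 = 1.72811 mg/L·hr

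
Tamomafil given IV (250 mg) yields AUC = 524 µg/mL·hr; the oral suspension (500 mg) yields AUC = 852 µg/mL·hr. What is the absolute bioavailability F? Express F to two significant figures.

F = 0.81

F = (AUC_ev / D_ev) / (AUC_iv / D_iv)
  = (852/500) / (524/250)
  = 1.704 / 2.096 = 0.8130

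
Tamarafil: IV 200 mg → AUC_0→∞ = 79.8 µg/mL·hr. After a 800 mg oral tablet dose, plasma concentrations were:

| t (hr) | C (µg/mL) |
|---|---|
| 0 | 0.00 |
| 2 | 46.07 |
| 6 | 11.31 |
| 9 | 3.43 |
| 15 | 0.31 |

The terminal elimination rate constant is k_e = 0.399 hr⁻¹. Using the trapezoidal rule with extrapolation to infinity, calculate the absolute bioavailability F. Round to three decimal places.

Trapezoidal AUC_0→15 (oral tablet):
  [0→2]: (0.00+46.07)/2 × 2 = 46.07
  [2→6]: (46.07+11.31)/2 × 4 = 114.76
  [6→9]: (11.31+3.43)/2 × 3 = 22.11
  [9→15]: (3.43+0.31)/2 × 6 = 11.22
  Sum = 194.16 µg/mL·hr
Tail: C_last/k_e = 0.31/0.399 = 0.777
AUC_0→∞ (oral tablet) = 194.16 + 0.777 = 194.937 µg/mL·hr
F = (AUC_ev/D_ev)/(AUC_iv/D_iv) = (194.937/800)/(79.8/200) = 0.24367125/0.399 = 0.6107

F = 0.611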